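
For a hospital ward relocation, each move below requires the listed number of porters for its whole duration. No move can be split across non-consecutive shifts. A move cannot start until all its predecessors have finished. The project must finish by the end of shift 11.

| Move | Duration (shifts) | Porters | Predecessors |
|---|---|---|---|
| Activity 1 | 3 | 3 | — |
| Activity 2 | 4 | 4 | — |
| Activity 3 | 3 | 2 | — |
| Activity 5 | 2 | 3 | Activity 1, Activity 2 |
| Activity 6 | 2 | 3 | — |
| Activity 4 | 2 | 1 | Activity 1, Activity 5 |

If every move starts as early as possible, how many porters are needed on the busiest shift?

12

Early-start schedule: Activity 1@1, Activity 2@1, Activity 3@1, Activity 5@5, Activity 6@1, Activity 4@7.
Load per shift: shift 1: 12, shift 2: 12, shift 3: 9, shift 4: 4, shift 5: 3, shift 6: 3, shift 7: 1, shift 8: 1, shift 9: 0, shift 10: 0, shift 11: 0.
Peak is 12.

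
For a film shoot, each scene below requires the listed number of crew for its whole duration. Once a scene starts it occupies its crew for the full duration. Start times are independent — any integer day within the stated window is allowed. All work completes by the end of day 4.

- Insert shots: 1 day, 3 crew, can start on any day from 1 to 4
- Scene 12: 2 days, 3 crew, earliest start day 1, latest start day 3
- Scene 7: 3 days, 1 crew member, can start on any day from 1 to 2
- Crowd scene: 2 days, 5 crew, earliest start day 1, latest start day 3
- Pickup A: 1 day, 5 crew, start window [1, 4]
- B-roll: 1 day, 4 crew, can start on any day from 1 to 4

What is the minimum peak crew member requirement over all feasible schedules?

9

Early-start (Insert shots@1, Scene 12@1, Scene 7@1, Crowd scene@1, Pickup A@1, B-roll@1) gives peak 21: d1:21  d2:9  d3:1  d4:0.
Shift Crowd scene→2, Pickup A→4, B-roll→4.
Schedule Insert shots@1, Scene 12@1, Scene 7@1, Crowd scene@2, Pickup A@4, B-roll@4: d1:7  d2:9  d3:6  d4:9 — peak 9.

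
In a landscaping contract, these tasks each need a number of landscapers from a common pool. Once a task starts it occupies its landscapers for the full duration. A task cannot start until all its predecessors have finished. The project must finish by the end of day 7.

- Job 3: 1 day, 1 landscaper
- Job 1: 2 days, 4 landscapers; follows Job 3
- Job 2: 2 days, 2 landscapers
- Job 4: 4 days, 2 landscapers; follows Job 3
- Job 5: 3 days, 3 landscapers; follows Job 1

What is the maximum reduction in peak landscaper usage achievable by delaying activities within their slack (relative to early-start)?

Early-start peak: d1:3  d2:8  d3:6  d4:5  d5:5  d6:3  d7:0 ⇒ 8.
Leveled (Job 3@1, Job 1@2, Job 2@1, Job 4@3, Job 5@4): d1:3  d2:6  d3:6  d4:5  d5:5  d6:5  d7:0 ⇒ 6.
Reduction 8 − 6 = 2.

2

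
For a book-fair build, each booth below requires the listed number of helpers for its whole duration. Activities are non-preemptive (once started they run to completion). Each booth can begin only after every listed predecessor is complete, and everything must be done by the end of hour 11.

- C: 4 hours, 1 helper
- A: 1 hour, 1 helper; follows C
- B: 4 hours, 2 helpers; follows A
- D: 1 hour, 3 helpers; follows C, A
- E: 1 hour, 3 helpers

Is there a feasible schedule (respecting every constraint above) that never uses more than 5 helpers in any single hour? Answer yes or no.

yes

Schedule C@1, A@5, B@6, D@10, E@11: h1:1  h2:1  h3:1  h4:1  h5:1  h6:2  h7:2  h8:2  h9:2  h10:3  h11:3 — peak 3 ≤ 5.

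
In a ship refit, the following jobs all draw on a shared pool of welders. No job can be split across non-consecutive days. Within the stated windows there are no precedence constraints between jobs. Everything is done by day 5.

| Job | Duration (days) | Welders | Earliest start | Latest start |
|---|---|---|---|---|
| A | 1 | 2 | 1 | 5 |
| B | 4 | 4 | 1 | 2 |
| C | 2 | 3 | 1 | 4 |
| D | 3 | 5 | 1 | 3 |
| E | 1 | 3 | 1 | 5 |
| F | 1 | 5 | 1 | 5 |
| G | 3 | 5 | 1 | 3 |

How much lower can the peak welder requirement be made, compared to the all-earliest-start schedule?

13

Early-start peak: d1:27  d2:17  d3:14  d4:4  d5:0 ⇒ 27.
Leveled (A@1, B@1, C@1, D@1, E@4, F@5, G@3): d1:14  d2:12  d3:14  d4:12  d5:10 ⇒ 14.
Reduction 27 − 14 = 13.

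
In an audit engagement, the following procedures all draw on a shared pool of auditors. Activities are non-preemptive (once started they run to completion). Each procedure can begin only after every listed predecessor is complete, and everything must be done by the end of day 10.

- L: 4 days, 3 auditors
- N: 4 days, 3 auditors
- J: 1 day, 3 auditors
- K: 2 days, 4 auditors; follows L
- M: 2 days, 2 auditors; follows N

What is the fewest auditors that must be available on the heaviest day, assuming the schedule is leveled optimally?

6

Early-start (L@1, N@1, J@1, K@5, M@5) gives peak 9: d1:9  d2:6  d3:6  d4:6  d5:6  d6:6  d7:0  d8:0  d9:0  d10:0.
Shift J→5, K→6.
Schedule L@1, N@1, J@5, K@6, M@5: d1:6  d2:6  d3:6  d4:6  d5:5  d6:6  d7:4  d8:0  d9:0  d10:0 — peak 6.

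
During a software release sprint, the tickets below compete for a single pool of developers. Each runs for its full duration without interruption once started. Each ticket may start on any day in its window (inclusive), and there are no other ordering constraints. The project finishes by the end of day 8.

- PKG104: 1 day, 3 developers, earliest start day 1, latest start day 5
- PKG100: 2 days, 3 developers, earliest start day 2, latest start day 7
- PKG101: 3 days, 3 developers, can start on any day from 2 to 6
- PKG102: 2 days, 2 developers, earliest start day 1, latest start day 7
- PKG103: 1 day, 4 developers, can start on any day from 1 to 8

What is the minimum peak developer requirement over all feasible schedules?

Early-start (PKG104@1, PKG100@2, PKG101@2, PKG102@1, PKG103@1) gives peak 9: d1:9  d2:8  d3:6  d4:3  d5:0  d6:0  d7:0  d8:0.
Shift PKG101→4, PKG103→7.
Schedule PKG104@1, PKG100@2, PKG101@4, PKG102@1, PKG103@7: d1:5  d2:5  d3:3  d4:3  d5:3  d6:3  d7:4  d8:0 — peak 5.

5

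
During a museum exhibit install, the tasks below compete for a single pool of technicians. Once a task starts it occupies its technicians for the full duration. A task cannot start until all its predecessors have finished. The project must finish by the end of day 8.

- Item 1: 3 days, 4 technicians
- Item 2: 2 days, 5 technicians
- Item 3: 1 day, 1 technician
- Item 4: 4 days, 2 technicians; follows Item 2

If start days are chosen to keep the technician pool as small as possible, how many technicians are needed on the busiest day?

Early-start (Item 1@1, Item 2@1, Item 3@1, Item 4@3) gives peak 10: d1:10  d2:9  d3:6  d4:2  d5:2  d6:2  d7:0  d8:0.
Shift Item 1→3.
Schedule Item 1@3, Item 2@1, Item 3@1, Item 4@3: d1:6  d2:5  d3:6  d4:6  d5:6  d6:2  d7:0  d8:0 — peak 6.

6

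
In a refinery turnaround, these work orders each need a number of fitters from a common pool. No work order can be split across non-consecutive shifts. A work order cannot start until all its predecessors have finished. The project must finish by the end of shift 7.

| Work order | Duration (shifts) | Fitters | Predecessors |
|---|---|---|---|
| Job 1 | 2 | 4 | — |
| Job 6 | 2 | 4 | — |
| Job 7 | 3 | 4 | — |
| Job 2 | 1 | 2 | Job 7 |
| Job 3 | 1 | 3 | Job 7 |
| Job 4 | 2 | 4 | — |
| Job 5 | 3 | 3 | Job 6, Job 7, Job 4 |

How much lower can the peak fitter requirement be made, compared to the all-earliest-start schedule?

8

Early-start peak: s1:16  s2:16  s3:4  s4:8  s5:3  s6:3  s7:0 ⇒ 16.
Leveled (Job 1@4, Job 6@1, Job 7@1, Job 2@6, Job 3@6, Job 4@3, Job 5@5): s1:8  s2:8  s3:8  s4:8  s5:7  s6:8  s7:3 ⇒ 8.
Reduction 16 − 8 = 8.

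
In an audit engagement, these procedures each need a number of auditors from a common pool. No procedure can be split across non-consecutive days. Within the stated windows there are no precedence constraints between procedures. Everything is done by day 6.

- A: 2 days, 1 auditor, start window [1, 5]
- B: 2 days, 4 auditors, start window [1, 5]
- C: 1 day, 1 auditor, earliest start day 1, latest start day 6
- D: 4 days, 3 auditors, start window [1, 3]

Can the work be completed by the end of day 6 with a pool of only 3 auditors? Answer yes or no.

Total auditor-days = 23; over 6 days the average is 23/6 > 3, so some day must exceed 3.

no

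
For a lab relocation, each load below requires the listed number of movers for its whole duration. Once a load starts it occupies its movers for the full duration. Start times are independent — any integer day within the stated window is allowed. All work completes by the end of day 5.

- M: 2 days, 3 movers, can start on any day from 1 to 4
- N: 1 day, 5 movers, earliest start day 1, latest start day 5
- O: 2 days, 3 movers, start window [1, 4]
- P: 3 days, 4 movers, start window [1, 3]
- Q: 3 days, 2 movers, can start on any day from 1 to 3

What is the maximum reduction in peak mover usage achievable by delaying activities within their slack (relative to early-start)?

8

Early-start peak: d1:17  d2:12  d3:6  d4:0  d5:0 ⇒ 17.
Leveled (M@1, N@1, O@2, P@3, Q@2): d1:8  d2:8  d3:9  d4:6  d5:4 ⇒ 9.
Reduction 17 − 9 = 8.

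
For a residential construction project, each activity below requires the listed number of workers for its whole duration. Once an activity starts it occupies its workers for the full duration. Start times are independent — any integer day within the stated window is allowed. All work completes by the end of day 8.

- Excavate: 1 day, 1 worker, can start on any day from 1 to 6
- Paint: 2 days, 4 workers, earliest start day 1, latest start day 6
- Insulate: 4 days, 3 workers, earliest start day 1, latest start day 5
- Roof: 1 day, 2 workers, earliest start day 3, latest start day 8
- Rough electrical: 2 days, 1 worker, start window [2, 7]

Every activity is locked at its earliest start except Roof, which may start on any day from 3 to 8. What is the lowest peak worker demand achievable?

8

Roof@3: d1:8  d2:8  d3:6  d4:3  d5:0  d6:0  d7:0  d8:0 → peak 8
Roof@4: d1:8  d2:8  d3:4  d4:5  d5:0  d6:0  d7:0  d8:0 → peak 8
Roof@5: d1:8  d2:8  d3:4  d4:3  d5:2  d6:0  d7:0  d8:0 → peak 8
Roof@6: d1:8  d2:8  d3:4  d4:3  d5:0  d6:2  d7:0  d8:0 → peak 8
Roof@7: d1:8  d2:8  d3:4  d4:3  d5:0  d6:0  d7:2  d8:0 → peak 8
Roof@8: d1:8  d2:8  d3:4  d4:3  d5:0  d6:0  d7:0  d8:2 → peak 8
Best is Roof@3, peak 8.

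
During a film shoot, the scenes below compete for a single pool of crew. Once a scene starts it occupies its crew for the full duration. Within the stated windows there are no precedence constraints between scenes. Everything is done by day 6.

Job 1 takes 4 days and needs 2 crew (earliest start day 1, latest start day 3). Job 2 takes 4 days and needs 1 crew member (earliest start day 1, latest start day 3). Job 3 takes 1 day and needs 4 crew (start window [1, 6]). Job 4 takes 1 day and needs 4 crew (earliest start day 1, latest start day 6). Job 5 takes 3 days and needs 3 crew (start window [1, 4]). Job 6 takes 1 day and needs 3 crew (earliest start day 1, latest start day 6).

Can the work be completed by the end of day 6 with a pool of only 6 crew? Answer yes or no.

yes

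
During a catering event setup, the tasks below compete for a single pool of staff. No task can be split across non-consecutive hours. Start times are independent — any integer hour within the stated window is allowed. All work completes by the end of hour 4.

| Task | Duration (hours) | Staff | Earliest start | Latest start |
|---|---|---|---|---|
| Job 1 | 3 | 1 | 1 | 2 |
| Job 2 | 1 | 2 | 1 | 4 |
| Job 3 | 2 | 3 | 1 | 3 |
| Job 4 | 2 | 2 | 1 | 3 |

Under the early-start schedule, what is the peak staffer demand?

8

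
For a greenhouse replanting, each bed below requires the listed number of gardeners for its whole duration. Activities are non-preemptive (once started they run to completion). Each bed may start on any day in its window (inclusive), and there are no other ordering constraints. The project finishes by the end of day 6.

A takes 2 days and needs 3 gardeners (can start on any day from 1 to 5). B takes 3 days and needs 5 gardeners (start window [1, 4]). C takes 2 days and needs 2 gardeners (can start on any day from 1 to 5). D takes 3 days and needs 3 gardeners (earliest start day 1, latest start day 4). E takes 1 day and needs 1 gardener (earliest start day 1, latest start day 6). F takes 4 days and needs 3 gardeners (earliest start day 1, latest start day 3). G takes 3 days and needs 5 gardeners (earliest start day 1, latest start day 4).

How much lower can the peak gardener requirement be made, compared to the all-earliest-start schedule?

Early-start peak: d1:22  d2:21  d3:16  d4:3  d5:0  d6:0 ⇒ 22.
Leveled (A@1, B@1, C@1, D@3, E@1, F@3, G@4): d1:11  d2:10  d3:11  d4:11  d5:11  d6:8 ⇒ 11.
Reduction 22 − 11 = 11.

11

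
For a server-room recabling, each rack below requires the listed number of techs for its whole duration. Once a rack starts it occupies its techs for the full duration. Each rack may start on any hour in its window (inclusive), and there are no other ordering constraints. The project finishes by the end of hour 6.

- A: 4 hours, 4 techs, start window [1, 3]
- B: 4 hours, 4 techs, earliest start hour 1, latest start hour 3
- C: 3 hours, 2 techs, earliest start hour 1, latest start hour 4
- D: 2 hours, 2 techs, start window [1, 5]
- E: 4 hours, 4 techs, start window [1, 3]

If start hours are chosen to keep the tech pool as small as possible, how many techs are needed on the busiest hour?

Early-start (A@1, B@1, C@1, D@1, E@1) gives peak 16: h1:16  h2:16  h3:14  h4:12  h5:0  h6:0.
Shift E→3.
Schedule A@1, B@1, C@1, D@1, E@3: h1:12  h2:12  h3:14  h4:12  h5:4  h6:4 — peak 14.

14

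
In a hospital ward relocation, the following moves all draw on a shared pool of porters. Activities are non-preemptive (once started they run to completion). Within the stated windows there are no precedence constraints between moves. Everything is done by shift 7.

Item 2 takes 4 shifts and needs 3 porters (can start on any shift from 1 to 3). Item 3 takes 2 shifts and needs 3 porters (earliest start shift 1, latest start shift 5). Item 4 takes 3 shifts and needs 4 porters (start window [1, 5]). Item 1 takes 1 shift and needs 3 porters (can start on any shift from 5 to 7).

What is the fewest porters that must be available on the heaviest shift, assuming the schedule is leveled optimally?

7

Early-start (Item 2@1, Item 3@1, Item 4@1, Item 1@5) gives peak 10: s1:10  s2:10  s3:7  s4:3  s5:3  s6:0  s7:0.
Shift Item 4→3.
Schedule Item 2@1, Item 3@1, Item 4@3, Item 1@5: s1:6  s2:6  s3:7  s4:7  s5:7  s6:0  s7:0 — peak 7.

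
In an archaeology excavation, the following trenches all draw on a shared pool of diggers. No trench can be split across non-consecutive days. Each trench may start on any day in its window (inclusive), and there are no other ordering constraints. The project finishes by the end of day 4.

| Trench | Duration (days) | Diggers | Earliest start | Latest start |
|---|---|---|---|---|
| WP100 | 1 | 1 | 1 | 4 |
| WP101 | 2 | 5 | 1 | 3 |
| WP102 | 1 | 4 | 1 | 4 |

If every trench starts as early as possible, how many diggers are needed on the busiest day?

Early-start schedule: WP100@1, WP101@1, WP102@1.
Load per day: day 1: 10, day 2: 5, day 3: 0, day 4: 0.
Peak is 10.

10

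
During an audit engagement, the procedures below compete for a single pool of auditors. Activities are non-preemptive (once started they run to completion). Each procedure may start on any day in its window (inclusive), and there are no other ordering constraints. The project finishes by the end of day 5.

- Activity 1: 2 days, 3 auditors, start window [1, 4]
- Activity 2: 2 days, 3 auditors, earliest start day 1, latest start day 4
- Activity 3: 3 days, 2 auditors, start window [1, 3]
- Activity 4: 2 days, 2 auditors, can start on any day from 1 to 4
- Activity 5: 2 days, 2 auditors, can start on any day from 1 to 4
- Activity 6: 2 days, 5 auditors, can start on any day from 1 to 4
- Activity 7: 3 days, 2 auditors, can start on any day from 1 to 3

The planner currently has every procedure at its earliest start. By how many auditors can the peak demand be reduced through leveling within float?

9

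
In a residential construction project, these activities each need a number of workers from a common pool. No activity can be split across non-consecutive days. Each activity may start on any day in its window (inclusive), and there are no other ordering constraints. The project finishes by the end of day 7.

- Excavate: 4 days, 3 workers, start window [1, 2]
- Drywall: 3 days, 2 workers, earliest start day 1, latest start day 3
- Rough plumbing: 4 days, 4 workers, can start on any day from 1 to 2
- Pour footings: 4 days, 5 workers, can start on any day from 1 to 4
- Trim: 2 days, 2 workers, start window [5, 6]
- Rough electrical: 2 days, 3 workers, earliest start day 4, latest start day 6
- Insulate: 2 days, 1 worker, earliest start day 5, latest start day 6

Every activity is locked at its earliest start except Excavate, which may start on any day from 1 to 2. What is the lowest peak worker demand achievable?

Excavate@1: d1:14  d2:14  d3:14  d4:15  d5:6  d6:3  d7:0 → peak 15
Excavate@2: d1:11  d2:14  d3:14  d4:15  d5:9  d6:3  d7:0 → peak 15
Best is Excavate@1, peak 15.

15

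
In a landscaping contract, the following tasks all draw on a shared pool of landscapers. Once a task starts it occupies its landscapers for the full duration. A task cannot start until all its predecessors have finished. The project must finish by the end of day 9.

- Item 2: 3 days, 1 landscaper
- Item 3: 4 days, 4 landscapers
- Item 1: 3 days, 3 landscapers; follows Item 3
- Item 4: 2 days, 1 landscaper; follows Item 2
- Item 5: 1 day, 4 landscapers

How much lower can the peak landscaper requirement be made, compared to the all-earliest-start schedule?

Early-start peak: d1:9  d2:5  d3:5  d4:5  d5:4  d6:3  d7:3  d8:0  d9:0 ⇒ 9.
Leveled (Item 2@1, Item 3@1, Item 1@5, Item 4@4, Item 5@8): d1:5  d2:5  d3:5  d4:5  d5:4  d6:3  d7:3  d8:4  d9:0 ⇒ 5.
Reduction 9 − 5 = 4.

4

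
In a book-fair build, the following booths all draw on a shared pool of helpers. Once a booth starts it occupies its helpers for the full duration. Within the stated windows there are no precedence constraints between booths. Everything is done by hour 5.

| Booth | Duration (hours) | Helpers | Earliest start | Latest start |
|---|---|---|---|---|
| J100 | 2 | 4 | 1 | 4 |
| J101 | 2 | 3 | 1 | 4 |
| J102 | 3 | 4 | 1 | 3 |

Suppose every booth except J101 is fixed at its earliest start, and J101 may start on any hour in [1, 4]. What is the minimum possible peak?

8

J101@1: h1:11  h2:11  h3:4  h4:0  h5:0 → peak 11
J101@2: h1:8  h2:11  h3:7  h4:0  h5:0 → peak 11
J101@3: h1:8  h2:8  h3:7  h4:3  h5:0 → peak 8
J101@4: h1:8  h2:8  h3:4  h4:3  h5:3 → peak 8
Best is J101@3, peak 8.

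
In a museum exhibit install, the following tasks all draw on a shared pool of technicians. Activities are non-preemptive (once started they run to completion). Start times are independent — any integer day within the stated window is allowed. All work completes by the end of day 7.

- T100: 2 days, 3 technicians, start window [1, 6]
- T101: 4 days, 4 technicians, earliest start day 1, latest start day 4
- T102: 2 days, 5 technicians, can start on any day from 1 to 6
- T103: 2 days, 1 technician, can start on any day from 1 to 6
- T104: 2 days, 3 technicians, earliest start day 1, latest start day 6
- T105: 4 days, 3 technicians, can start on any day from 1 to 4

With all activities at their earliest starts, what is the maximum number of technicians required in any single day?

19

Early-start schedule: T100@1, T101@1, T102@1, T103@1, T104@1, T105@1.
Load per day: day 1: 19, day 2: 19, day 3: 7, day 4: 7, day 5: 0, day 6: 0, day 7: 0.
Peak is 19.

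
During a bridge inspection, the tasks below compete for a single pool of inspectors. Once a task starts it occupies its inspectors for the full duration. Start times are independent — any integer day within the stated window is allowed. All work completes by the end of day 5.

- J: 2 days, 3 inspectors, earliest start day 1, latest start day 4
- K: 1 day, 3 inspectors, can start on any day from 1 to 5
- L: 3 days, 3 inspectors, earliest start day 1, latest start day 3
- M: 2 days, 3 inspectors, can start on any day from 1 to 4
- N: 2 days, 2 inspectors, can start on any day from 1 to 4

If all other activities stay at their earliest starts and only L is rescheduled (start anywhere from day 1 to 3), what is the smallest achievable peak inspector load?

11

L@1: d1:14  d2:11  d3:3  d4:0  d5:0 → peak 14
L@2: d1:11  d2:11  d3:3  d4:3  d5:0 → peak 11
L@3: d1:11  d2:8  d3:3  d4:3  d5:3 → peak 11
Best is L@2, peak 11.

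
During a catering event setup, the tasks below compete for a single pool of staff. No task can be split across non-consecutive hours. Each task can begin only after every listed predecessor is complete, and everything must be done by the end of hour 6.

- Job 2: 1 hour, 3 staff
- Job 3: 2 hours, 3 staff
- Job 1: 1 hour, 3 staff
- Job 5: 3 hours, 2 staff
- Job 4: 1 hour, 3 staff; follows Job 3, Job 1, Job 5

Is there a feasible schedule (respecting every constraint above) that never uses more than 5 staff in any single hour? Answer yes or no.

yes

Schedule Job 2@1, Job 3@2, Job 1@4, Job 5@1, Job 4@5: h1:5  h2:5  h3:5  h4:3  h5:3  h6:0 — peak 5 ≤ 5.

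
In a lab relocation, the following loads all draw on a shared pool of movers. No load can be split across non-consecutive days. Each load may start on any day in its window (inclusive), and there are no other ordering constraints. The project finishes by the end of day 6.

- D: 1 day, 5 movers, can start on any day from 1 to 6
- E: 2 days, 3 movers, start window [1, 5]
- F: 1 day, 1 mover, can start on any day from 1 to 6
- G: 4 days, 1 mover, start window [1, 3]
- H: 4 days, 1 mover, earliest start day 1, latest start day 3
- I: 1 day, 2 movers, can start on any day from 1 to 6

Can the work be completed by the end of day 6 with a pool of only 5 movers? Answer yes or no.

yes

Schedule D@1, E@2, F@2, G@2, H@3, I@4: d1:5  d2:5  d3:5  d4:4  d5:2  d6:1 — peak 5 ≤ 5.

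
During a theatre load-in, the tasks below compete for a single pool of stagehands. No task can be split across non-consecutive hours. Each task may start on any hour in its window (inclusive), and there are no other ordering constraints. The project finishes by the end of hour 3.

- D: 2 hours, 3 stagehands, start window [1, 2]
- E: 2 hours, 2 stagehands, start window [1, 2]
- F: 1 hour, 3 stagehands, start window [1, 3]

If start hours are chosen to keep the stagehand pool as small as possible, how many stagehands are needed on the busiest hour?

Early-start (D@1, E@1, F@1) gives peak 8: h1:8  h2:5  h3:0.
Shift F→3.
Schedule D@1, E@1, F@3: h1:5  h2:5  h3:3 — peak 5.
Total stagehand-hours = 13 over 3 hours ⇒ peak ≥ ⌈13/3⌉ = 5, so 5 is optimal.

5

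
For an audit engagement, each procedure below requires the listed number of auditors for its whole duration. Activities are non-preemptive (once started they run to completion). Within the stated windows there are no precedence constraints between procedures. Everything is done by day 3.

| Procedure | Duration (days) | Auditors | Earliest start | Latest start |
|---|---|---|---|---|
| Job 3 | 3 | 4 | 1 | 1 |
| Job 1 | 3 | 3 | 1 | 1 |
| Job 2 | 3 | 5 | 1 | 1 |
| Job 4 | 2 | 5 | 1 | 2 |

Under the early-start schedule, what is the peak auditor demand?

Early-start schedule: Job 3@1, Job 1@1, Job 2@1, Job 4@1.
Load per day: day 1: 17, day 2: 17, day 3: 12.
Peak is 17.

17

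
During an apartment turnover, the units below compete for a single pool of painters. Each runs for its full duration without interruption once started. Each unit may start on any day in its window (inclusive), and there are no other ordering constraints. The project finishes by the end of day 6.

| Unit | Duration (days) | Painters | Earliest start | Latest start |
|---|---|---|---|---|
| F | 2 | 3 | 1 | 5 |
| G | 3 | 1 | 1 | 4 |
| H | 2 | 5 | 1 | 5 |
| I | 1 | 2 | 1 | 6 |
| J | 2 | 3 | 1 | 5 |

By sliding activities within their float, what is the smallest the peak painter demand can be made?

Early-start (F@1, G@1, H@1, I@1, J@1) gives peak 14: d1:14  d2:12  d3:1  d4:0  d5:0  d6:0.
Shift H→5, I→4, J→3.
Schedule F@1, G@1, H@5, I@4, J@3: d1:4  d2:4  d3:4  d4:5  d5:5  d6:5 — peak 5.
Total painter-days = 27 over 6 days ⇒ peak ≥ ⌈27/6⌉ = 5, so 5 is optimal.

5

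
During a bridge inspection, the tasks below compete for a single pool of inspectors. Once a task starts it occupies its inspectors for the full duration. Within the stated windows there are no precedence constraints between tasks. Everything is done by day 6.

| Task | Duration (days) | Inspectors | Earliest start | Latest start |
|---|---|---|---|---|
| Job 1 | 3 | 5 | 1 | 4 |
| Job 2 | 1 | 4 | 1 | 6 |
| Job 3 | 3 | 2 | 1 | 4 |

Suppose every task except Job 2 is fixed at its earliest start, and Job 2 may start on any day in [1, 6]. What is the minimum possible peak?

7

Job 2@1: d1:11  d2:7  d3:7  d4:0  d5:0  d6:0 → peak 11
Job 2@2: d1:7  d2:11  d3:7  d4:0  d5:0  d6:0 → peak 11
Job 2@3: d1:7  d2:7  d3:11  d4:0  d5:0  d6:0 → peak 11
Job 2@4: d1:7  d2:7  d3:7  d4:4  d5:0  d6:0 → peak 7
Job 2@5: d1:7  d2:7  d3:7  d4:0  d5:4  d6:0 → peak 7
Job 2@6: d1:7  d2:7  d3:7  d4:0  d5:0  d6:4 → peak 7
Best is Job 2@4, peak 7.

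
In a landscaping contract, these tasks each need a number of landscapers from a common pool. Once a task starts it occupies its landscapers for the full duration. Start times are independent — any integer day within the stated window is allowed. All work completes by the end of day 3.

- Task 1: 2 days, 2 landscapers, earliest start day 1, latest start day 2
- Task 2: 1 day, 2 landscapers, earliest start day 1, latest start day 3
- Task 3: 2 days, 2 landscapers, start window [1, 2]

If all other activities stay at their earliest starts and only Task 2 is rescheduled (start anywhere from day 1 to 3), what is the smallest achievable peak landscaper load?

Task 2@1: d1:6  d2:4  d3:0 → peak 6
Task 2@2: d1:4  d2:6  d3:0 → peak 6
Task 2@3: d1:4  d2:4  d3:2 → peak 4
Best is Task 2@3, peak 4.

4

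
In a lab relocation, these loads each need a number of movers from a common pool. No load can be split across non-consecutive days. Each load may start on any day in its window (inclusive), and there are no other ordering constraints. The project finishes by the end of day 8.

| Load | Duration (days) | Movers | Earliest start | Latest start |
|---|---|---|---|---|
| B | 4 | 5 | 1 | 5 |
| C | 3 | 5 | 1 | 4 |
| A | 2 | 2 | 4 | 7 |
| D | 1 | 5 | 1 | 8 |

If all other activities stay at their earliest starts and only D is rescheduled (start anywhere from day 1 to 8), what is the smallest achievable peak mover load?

10

D@1: d1:15  d2:10  d3:10  d4:7  d5:2  d6:0  d7:0  d8:0 → peak 15
D@2: d1:10  d2:15  d3:10  d4:7  d5:2  d6:0  d7:0  d8:0 → peak 15
D@3: d1:10  d2:10  d3:15  d4:7  d5:2  d6:0  d7:0  d8:0 → peak 15
D@4: d1:10  d2:10  d3:10  d4:12  d5:2  d6:0  d7:0  d8:0 → peak 12
D@5: d1:10  d2:10  d3:10  d4:7  d5:7  d6:0  d7:0  d8:0 → peak 10
D@6: d1:10  d2:10  d3:10  d4:7  d5:2  d6:5  d7:0  d8:0 → peak 10
D@7: d1:10  d2:10  d3:10  d4:7  d5:2  d6:0  d7:5  d8:0 → peak 10
D@8: d1:10  d2:10  d3:10  d4:7  d5:2  d6:0  d7:0  d8:5 → peak 10
Best is D@5, peak 10.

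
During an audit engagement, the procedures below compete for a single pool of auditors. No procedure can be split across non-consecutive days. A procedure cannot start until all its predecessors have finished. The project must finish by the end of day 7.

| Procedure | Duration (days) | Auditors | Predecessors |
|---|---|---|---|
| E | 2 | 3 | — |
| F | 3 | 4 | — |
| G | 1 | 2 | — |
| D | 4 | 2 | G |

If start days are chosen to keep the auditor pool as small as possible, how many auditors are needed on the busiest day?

6

Early-start (E@1, F@1, G@1, D@2) gives peak 9: d1:9  d2:9  d3:6  d4:2  d5:2  d6:0  d7:0.
Shift F→3.
Schedule E@1, F@3, G@1, D@2: d1:5  d2:5  d3:6  d4:6  d5:6  d6:0  d7:0 — peak 6.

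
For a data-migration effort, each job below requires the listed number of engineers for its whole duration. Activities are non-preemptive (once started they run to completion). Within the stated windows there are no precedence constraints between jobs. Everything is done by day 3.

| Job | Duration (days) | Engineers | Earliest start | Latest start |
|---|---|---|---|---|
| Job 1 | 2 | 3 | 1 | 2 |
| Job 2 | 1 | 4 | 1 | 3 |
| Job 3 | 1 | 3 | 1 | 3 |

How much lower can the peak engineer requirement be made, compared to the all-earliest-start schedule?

4

Early-start peak: d1:10  d2:3  d3:0 ⇒ 10.
Leveled (Job 1@1, Job 2@3, Job 3@1): d1:6  d2:3  d3:4 ⇒ 6.
Reduction 10 − 6 = 4.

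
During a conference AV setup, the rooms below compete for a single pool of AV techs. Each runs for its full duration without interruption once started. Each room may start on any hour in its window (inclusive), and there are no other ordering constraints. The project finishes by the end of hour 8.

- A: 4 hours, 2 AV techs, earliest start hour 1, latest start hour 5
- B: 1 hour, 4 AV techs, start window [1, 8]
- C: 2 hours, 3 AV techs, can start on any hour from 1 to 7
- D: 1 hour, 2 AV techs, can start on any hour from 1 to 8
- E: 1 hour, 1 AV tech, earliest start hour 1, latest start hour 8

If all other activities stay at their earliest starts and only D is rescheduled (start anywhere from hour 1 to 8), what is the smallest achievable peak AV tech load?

10

D@1: h1:12  h2:5  h3:2  h4:2  h5:0  h6:0  h7:0  h8:0 → peak 12
D@2: h1:10  h2:7  h3:2  h4:2  h5:0  h6:0  h7:0  h8:0 → peak 10
D@3: h1:10  h2:5  h3:4  h4:2  h5:0  h6:0  h7:0  h8:0 → peak 10
D@4: h1:10  h2:5  h3:2  h4:4  h5:0  h6:0  h7:0  h8:0 → peak 10
D@5: h1:10  h2:5  h3:2  h4:2  h5:2  h6:0  h7:0  h8:0 → peak 10
D@6: h1:10  h2:5  h3:2  h4:2  h5:0  h6:2  h7:0  h8:0 → peak 10
D@7: h1:10  h2:5  h3:2  h4:2  h5:0  h6:0  h7:2  h8:0 → peak 10
D@8: h1:10  h2:5  h3:2  h4:2  h5:0  h6:0  h7:0  h8:2 → peak 10
Best is D@2, peak 10.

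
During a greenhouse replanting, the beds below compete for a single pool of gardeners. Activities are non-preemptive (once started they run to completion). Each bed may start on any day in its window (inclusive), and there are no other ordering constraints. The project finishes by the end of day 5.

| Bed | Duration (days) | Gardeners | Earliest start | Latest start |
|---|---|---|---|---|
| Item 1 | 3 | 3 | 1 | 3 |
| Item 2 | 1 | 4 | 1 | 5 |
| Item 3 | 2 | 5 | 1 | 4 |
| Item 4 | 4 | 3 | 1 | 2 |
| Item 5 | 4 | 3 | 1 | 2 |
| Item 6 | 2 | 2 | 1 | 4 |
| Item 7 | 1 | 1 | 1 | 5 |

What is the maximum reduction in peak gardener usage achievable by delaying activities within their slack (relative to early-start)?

Early-start peak: d1:21  d2:16  d3:9  d4:6  d5:0 ⇒ 21.
Leveled (Item 1@1, Item 2@1, Item 3@4, Item 4@1, Item 5@2, Item 6@2, Item 7@1): d1:11  d2:11  d3:11  d4:11  d5:8 ⇒ 11.
Reduction 21 − 11 = 10.

10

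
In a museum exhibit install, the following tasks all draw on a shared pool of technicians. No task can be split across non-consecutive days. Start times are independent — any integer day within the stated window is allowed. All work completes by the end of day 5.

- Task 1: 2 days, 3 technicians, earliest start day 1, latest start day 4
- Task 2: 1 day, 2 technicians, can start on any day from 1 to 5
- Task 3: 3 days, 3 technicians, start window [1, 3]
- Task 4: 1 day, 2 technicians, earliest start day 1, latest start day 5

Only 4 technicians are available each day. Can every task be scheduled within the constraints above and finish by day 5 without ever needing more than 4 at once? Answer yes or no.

no

The minimum achievable peak is 5; 4 < 5, so no feasible schedule stays within the cap.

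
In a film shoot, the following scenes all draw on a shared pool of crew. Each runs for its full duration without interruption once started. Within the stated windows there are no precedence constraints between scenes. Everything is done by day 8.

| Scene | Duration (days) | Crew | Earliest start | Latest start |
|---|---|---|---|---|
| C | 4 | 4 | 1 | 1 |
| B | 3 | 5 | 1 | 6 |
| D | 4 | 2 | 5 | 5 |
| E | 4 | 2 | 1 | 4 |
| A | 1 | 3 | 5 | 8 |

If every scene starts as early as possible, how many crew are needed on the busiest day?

11

Early-start schedule: C@1, B@1, D@5, E@1, A@5.
Load per day: day 1: 11, day 2: 11, day 3: 11, day 4: 6, day 5: 5, day 6: 2, day 7: 2, day 8: 2.
Peak is 11.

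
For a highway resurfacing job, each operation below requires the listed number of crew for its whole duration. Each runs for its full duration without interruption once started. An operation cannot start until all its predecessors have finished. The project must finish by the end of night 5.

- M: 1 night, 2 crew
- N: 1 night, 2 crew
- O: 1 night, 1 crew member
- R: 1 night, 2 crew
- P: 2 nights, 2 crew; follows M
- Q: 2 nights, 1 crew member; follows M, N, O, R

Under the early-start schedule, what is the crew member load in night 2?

At early start, night 2 has: P, Q.
Demand: 2 + 1 = 3.

3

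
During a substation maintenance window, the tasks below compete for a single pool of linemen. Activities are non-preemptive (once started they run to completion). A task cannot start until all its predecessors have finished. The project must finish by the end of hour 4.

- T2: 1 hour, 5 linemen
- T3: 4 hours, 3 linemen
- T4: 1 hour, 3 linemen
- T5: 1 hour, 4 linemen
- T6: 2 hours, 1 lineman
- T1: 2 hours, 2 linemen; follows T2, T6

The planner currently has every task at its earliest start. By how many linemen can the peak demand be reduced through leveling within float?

7

Early-start peak: h1:16  h2:4  h3:5  h4:5 ⇒ 16.
Leveled (T2@1, T3@1, T4@2, T5@3, T6@1, T1@3): h1:9  h2:7  h3:9  h4:5 ⇒ 9.
Reduction 16 − 9 = 7.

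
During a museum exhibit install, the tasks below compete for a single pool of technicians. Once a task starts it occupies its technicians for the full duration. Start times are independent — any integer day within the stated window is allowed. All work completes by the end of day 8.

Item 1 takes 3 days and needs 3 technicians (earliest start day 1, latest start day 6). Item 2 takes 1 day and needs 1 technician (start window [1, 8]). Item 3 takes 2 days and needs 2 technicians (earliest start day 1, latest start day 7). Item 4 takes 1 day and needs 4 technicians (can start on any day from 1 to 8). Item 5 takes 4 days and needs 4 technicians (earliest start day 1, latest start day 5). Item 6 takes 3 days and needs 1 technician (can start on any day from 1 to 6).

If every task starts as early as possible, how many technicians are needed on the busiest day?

15

Early-start schedule: Item 1@1, Item 2@1, Item 3@1, Item 4@1, Item 5@1, Item 6@1.
Load per day: day 1: 15, day 2: 10, day 3: 8, day 4: 4, day 5: 0, day 6: 0, day 7: 0, day 8: 0.
Peak is 15.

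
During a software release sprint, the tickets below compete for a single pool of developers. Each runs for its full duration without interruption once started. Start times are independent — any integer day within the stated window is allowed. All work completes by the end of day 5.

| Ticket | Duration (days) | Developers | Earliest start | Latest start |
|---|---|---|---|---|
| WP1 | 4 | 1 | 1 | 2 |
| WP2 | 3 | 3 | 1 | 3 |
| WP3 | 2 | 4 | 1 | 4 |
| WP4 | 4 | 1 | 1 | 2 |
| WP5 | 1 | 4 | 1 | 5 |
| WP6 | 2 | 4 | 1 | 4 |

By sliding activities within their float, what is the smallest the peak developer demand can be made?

9

Early-start (WP1@1, WP2@1, WP3@1, WP4@1, WP5@1, WP6@1) gives peak 17: d1:17  d2:13  d3:5  d4:2  d5:0.
Shift WP5→3, WP6→4.
Schedule WP1@1, WP2@1, WP3@1, WP4@1, WP5@3, WP6@4: d1:9  d2:9  d3:9  d4:6  d5:4 — peak 9.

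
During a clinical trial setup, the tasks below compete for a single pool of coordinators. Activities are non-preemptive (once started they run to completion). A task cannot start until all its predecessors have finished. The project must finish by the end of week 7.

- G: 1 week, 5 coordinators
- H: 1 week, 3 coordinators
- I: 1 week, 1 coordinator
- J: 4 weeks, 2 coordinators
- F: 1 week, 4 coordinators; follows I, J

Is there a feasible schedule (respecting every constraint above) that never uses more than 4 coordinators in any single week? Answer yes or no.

no

The minimum achievable peak is 5; 4 < 5, so no feasible schedule stays within the cap.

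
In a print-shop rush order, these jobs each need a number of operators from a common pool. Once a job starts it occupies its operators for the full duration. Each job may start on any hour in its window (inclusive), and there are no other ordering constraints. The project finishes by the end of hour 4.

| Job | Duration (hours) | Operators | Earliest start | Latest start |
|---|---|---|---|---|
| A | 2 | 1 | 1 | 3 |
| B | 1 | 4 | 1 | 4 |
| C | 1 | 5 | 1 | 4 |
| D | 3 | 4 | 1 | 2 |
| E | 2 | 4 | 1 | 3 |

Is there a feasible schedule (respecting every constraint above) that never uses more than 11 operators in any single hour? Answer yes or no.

yes

Schedule A@1, B@1, C@3, D@2, E@1: h1:9  h2:9  h3:9  h4:4 — peak 9 ≤ 11.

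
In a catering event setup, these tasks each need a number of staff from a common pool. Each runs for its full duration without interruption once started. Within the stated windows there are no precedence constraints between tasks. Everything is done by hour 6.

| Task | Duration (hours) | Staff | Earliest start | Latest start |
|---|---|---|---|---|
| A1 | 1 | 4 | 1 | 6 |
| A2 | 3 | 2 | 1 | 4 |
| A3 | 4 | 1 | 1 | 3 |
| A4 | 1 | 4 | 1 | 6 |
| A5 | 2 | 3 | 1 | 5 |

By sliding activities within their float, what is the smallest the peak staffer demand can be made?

5

Early-start (A1@1, A2@1, A3@1, A4@1, A5@1) gives peak 14: h1:14  h2:6  h3:3  h4:1  h5:0  h6:0.
Shift A2→3, A4→2, A5→5.
Schedule A1@1, A2@3, A3@1, A4@2, A5@5: h1:5  h2:5  h3:3  h4:3  h5:5  h6:3 — peak 5.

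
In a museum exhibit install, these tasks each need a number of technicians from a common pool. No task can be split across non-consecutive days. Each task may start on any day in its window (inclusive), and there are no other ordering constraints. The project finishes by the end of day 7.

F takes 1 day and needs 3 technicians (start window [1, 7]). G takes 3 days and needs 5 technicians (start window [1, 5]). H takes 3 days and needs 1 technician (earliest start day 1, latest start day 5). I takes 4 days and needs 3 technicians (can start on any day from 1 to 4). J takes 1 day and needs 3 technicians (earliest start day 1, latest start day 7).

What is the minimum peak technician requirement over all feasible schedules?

Early-start (F@1, G@1, H@1, I@1, J@1) gives peak 15: d1:15  d2:9  d3:9  d4:3  d5:0  d6:0  d7:0.
Shift G→5, H→3, J→2.
Schedule F@1, G@5, H@3, I@1, J@2: d1:6  d2:6  d3:4  d4:4  d5:6  d6:5  d7:5 — peak 6.
Total technician-days = 36 over 7 days ⇒ peak ≥ ⌈36/7⌉ = 6, so 6 is optimal.

6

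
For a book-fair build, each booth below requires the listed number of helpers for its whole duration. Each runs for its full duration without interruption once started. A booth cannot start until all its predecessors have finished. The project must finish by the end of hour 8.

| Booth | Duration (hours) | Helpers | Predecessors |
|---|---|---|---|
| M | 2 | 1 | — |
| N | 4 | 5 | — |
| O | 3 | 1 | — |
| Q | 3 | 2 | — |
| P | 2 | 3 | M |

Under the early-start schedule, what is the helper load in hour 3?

11

At early start, hour 3 has: N, O, Q, P.
Demand: 5 + 1 + 2 + 3 = 11.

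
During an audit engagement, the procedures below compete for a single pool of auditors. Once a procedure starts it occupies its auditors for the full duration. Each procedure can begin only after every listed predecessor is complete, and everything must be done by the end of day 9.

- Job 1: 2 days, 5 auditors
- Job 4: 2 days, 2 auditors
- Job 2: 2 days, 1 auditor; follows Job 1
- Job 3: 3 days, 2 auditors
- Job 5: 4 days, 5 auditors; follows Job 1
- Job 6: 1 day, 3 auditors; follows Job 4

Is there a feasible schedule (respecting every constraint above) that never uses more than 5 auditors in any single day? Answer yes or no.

Schedule Job 1@1, Job 4@3, Job 2@3, Job 3@3, Job 5@6, Job 6@5: d1:5  d2:5  d3:5  d4:5  d5:5  d6:5  d7:5  d8:5  d9:5 — peak 5 ≤ 5.

yes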